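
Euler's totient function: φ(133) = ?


Factor n: 133 = 7 × 19
φ(n) = n · ∏(1 - 1/p) over distinct primes p | n
φ(133) = 133 · (1 - 1/7) · (1 - 1/19) = 108

φ(133) = 108


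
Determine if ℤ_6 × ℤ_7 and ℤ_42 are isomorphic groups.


Comparing ℤ_6 × ℤ_7 and ℤ_42:
gcd(6,7) = 1, so ℤ_6 × ℤ_7 ≅ ℤ_42 (CRT)

Yes, ℤ_6 × ℤ_7 ≅ ℤ_42


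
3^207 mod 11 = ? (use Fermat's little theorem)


Fermat's little theorem: if p is prime and gcd(a,p)=1, then a^(p-1) ≡ 1 (mod p)
p = 11 is prime, gcd(3,11) = 1
Reduce exponent: 207 mod 10 = 7
So 3^207 ≡ 3^7 (mod 11)
3^7 mod 11 = 9

3^207 ≡ 9 (mod 11)


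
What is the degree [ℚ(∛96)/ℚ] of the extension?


∛96 has minimal polynomial x³ - 96 (irreducible over ℚ since 96 is not a perfect cube)

[ℚ(∛96)/ℚ] = 3


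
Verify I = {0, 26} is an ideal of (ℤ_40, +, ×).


Check ideal conditions for I = {0, 26} in ℤ_40:
(1) I is an additive subgroup? No
(2) For r ∈ ℤ_40 and a ∈ I: r·a ∈ I? No  [counterexample: r=2, a=26, r·a mod 40 = 12 ∉ I]

No, I is not an ideal of ℤ_40


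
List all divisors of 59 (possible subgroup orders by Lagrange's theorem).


Lagrange's theorem: |H| divides |G|
|G| = 59
Divisors of 59: 1, 59

Possible subgroup orders: {1, 59}


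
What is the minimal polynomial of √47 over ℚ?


√47 satisfies x² - 47 = 0, irreducible over ℚ since 47 is squarefree

Minimal polynomial: x² - 47


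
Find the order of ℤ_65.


ℤ_n has n elements.

|ℤ_65| = 65


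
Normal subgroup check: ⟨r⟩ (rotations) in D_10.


H = ⟨r⟩ (rotations) in D_10
The rotation subgroup ⟨r⟩ has index 2 in D_10, so it is normal

Yes, normal subgroup


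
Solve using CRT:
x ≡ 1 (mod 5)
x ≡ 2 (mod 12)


m₁ = 5, m₂ = 12, gcd = 1, so CRT applies. M = m₁·m₂ = 60
Let M₁ = M/m₁ = 12, M₂ = M/m₂ = 5
Find y₁ ≡ M₁⁻¹ (mod m₁): 12⁻¹ ≡ 3 (mod 5)
Find y₂ ≡ M₂⁻¹ (mod m₂): 5⁻¹ ≡ 5 (mod 12)
x = a₁·M₁·y₁ + a₂·M₂·y₂ = 1·12·3 + 2·5·5 = 86
Reduce mod 60: x ≡ 26
Check: 26 mod 5 = 1 ✓, 26 mod 12 = 2 ✓

x ≡ 26 (mod 60)


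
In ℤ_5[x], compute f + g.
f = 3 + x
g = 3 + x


Add coefficients mod 5:
x^0: 3 + 3 = 1 (mod 5)
x^1: 1 + 1 = 2 (mod 5)
Result: 1 + 2x

f + g = 1 + 2x


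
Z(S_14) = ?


Z(G) = {g ∈ G | gx = xg for all x ∈ G}
S_n is non-abelian for n ≥ 3; Z(S_14) is trivial

Z(S_14) = {e}


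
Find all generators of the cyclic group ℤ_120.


g generates ℤ_n iff gcd(g,n) = 1
Prime factors of 120: 2, 3, 5
Generators are g ∈ {1,...,119} not divisible by any of these primes.
Generators: {1, 7, 11, 13, 17, 19, 23, 29, 31, 37, 41, 43, 47, 49, 53, 59, 61, 67, 71, 73, 77, 79, 83, 89, 91, 97, 101, 103, 107, 109, 113, 119}
Number of generators = φ(120) = 32

Generators of ℤ_120 = {1, 7, 11, 13, 17, 19, 23, 29, 31, 37, 41, 43, 47, 49, 53, 59, 61, 67, 71, 73, 77, 79, 83, 89, 91, 97, 101, 103, 107, 109, 113, 119}


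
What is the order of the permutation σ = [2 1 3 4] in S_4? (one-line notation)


Cycle decomposition: (1 2)
Cycle lengths: 2
Order = lcm(2) = 2

ord(σ) = 2


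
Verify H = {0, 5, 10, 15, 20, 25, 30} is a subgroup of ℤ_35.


Subgroup test for H = {0, 5, 10, 15, 20, 25, 30} in (ℤ_35, +):
(1) 0 ∈ H? Yes
(2) Closure: for all a,b ∈ H, (a+b) mod 35 ∈ H? Yes
(3) Inverses: for all a ∈ H, -a mod 35 ∈ H? Yes

Yes, H is a subgroup of ℤ_35


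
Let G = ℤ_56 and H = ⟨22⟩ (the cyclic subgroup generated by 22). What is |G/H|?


|⟨22⟩| = n / gcd(22, 56) = 56 / 2 = 28
H is normal (ℤ_56 is abelian).
|G/H| = |G| / |H| = 56 / 28 = 2

|G/H| = 2


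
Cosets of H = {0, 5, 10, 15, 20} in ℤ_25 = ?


H = {0, 5, 10, 15, 20}, |H| = 5
Number of cosets = |G|/|H| = 25/5 = 5
0 + H = {0, 5, 10, 15, 20}
1 + H = {1, 6, 11, 16, 21}
2 + H = {2, 7, 12, 17, 22}
3 + H = {3, 8, 13, 18, 23}
4 + H = {4, 9, 14, 19, 24}

Cosets: 0+H={0,5,10,15,20}; 1+H={1,6,11,16,21}; 2+H={2,7,12,17,22}; 3+H={3,8,13,18,23}; 4+H={4,9,14,19,24}


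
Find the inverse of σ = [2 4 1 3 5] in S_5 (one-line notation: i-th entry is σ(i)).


To find σ⁻¹, swap domain and range:
σ(1) = 2 → σ⁻¹(2) = 1
σ(2) = 4 → σ⁻¹(4) = 2
σ(3) = 1 → σ⁻¹(1) = 3
σ(4) = 3 → σ⁻¹(3) = 4
σ(5) = 5 → σ⁻¹(5) = 5

σ⁻¹ = [3 1 4 2 5]


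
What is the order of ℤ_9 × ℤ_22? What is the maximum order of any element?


|ℤ_9 × ℤ_22| = 9 × 22 = 198
Max element order = lcm(9,22) = 198
Cyclic? Yes (gcd=1)

|ℤ_9×ℤ_22| = 198, max element order = 198


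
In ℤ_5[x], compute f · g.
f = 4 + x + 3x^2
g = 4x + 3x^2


Expand and collect like terms; reduce coefficients mod 5:
x^0: 4·0 = 0 ≡ 0 (mod 5)
x^1: 4·4 + 1·0 = 16 ≡ 1 (mod 5)
x^2: 4·3 + 1·4 + 3·0 = 16 ≡ 1 (mod 5)
x^3: 1·3 + 3·4 = 15 ≡ 0 (mod 5)
x^4: 3·3 = 9 ≡ 4 (mod 5)
Result: x + x^2 + 4x^4

f · g = x + x^2 + 4x^4


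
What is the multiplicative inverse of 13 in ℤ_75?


Use the extended Euclidean algorithm to write 1 = 13·s + 75·t; then s mod 75 is the inverse.
Euclidean algorithm:
  13 = 0·75 + 13
  75 = 5·13 + 10
  13 = 1·10 + 3
  10 = 3·3 + 1
  3 = 3·1 + 0
gcd(13,75) = 1
Back-substitution gives: 13·(-23) + 75·(4) = 1
So 13⁻¹ ≡ -23 ≡ 52 (mod 75)
Check: 13 × 52 = 676 ≡ 1 (mod 75) ✓

13⁻¹ ≡ 52 (mod 75)


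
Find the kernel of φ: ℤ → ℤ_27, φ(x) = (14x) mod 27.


Kernel = preimage of identity
ker(φ) = {x ∈ ℤ : 14x ≡ 0 (mod 27)}. gcd(14,27) = 1, so 14x ≡ 0 (mod 27) ⟺ x ≡ 0 (mod 27/1 = 27). Hence ker(φ) = 27ℤ

ker(φ) = 27ℤ


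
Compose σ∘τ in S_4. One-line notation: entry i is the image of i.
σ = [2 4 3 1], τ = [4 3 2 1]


σ∘τ: apply τ first, then σ
1 →τ 4 →σ 1
2 →τ 3 →σ 3
3 →τ 2 →σ 4
4 →τ 1 →σ 2

σ∘τ = [1 3 4 2]


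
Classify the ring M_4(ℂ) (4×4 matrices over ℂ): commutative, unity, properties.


Matrix multiplication is non-commutative for n ≥ 2; the identity matrix I is the unity; singular matrices give zero divisors, so not an integral domain
Commutative: No
Integral domain: No
Has unity: Yes

M_4(ℂ) (4×4 matrices over ℂ): Commutative=No, Unity=Yes


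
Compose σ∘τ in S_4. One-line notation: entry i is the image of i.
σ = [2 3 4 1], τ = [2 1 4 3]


σ∘τ: apply τ first, then σ
1 →τ 2 →σ 3
2 →τ 1 →σ 2
3 →τ 4 →σ 1
4 →τ 3 →σ 4

σ∘τ = [3 2 1 4]


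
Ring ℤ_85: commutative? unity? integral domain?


ℤ_85 is a commutative ring with unity 1; 85 = 5×17 is composite, so 5·17 ≡ 0 gives zero divisors (not an integral domain)
Commutative: Yes
Integral domain: No
Has unity: Yes

ℤ_85: Commutative=Yes, Unity=Yes


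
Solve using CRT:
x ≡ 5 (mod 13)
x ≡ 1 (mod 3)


m₁ = 13, m₂ = 3, gcd = 1, so CRT applies. M = m₁·m₂ = 39
Let M₁ = M/m₁ = 3, M₂ = M/m₂ = 13
Find y₁ ≡ M₁⁻¹ (mod m₁): 3⁻¹ ≡ 9 (mod 13)
Find y₂ ≡ M₂⁻¹ (mod m₂): 13⁻¹ ≡ 1 (mod 3)
x = a₁·M₁·y₁ + a₂·M₂·y₂ = 5·3·9 + 1·13·1 = 148
Reduce mod 39: x ≡ 31
Check: 31 mod 13 = 5 ✓, 31 mod 3 = 1 ✓

x ≡ 31 (mod 39)


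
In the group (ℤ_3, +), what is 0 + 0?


Operation: addition mod 3
0 + 0 = (a + b) mod 3 with a = 0, b = 0

0 + 0 = 0


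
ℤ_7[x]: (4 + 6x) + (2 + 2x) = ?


Add coefficients mod 7:
x^0: 4 + 2 = 6 (mod 7)
x^1: 6 + 2 = 1 (mod 7)
Result: 6 + x

f + g = 6 + x


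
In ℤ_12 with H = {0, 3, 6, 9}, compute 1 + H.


1 + H = {1 + h (mod 12) : h ∈ H}
1+0=1, 1+3=4, 1+6=7, 1+9=10

1 + H = {1, 4, 7, 10}


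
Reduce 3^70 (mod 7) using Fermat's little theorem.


Fermat's little theorem: if p is prime and gcd(a,p)=1, then a^(p-1) ≡ 1 (mod p)
p = 7 is prime, gcd(3,7) = 1
Reduce exponent: 70 mod 6 = 4
So 3^70 ≡ 3^4 (mod 7)
3^4 mod 7 = 4

3^70 ≡ 4 (mod 7)


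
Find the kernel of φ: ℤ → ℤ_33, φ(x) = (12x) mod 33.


Kernel = preimage of identity
ker(φ) = {x ∈ ℤ : 12x ≡ 0 (mod 33)}. gcd(12,33) = 3, so 12x ≡ 0 (mod 33) ⟺ x ≡ 0 (mod 33/3 = 11). Hence ker(φ) = 11ℤ

ker(φ) = 11ℤ


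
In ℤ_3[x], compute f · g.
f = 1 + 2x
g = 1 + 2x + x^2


Expand and collect like terms; reduce coefficients mod 3:
x^0: 1·1 = 1 ≡ 1 (mod 3)
x^1: 1·2 + 2·1 = 4 ≡ 1 (mod 3)
x^2: 1·1 + 2·2 = 5 ≡ 2 (mod 3)
x^3: 2·1 = 2 ≡ 2 (mod 3)
Result: 1 + x + 2x^2 + 2x^3

f · g = 1 + x + 2x^2 + 2x^3


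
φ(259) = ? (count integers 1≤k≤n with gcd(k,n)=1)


Factor n: 259 = 7 × 37
φ(n) = n · ∏(1 - 1/p) over distinct primes p | n
φ(259) = 259 · (1 - 1/7) · (1 - 1/37) = 216

φ(259) = 216


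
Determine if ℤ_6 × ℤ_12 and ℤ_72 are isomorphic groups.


Comparing ℤ_6 × ℤ_12 and ℤ_72:
gcd(6,12) = 6 ≠ 1. Max element order in ℤ_6×ℤ_12 is lcm(6,12) = 12 < 72, so it has no element of order 72

No, ℤ_6 × ℤ_12 ≇ ℤ_72


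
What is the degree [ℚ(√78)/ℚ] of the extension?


√78 has minimal polynomial x² - 78 (irreducible over ℚ since 78 is squarefree)

[ℚ(√78)/ℚ] = 2


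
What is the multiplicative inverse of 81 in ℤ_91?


Use the extended Euclidean algorithm to write 1 = 81·s + 91·t; then s mod 91 is the inverse.
Euclidean algorithm:
  81 = 0·91 + 81
  91 = 1·81 + 10
  81 = 8·10 + 1
  10 = 10·1 + 0
gcd(81,91) = 1
Back-substitution gives: 81·(9) + 91·(-8) = 1
So 81⁻¹ ≡ 9 ≡ 9 (mod 91)
Check: 81 × 9 = 729 ≡ 1 (mod 91) ✓

81⁻¹ ≡ 9 (mod 91)


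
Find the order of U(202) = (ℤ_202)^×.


U(n) is the group of units mod n; |U(n)| = φ(n)
|U(202)| = φ(202) = 100

|U(202) = (ℤ_202)^×| = 100


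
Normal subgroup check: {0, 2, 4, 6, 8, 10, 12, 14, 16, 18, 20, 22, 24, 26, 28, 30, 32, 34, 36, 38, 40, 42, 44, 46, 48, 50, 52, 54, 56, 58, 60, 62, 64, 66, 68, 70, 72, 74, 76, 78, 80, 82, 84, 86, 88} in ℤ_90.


H = {0, 2, 4, 6, 8, 10, 12, 14, 16, 18, 20, 22, 24, 26, 28, 30, 32, 34, 36, 38, 40, 42, 44, 46, 48, 50, 52, 54, 56, 58, 60, 62, 64, 66, 68, 70, 72, 74, 76, 78, 80, 82, 84, 86, 88} in ℤ_90
ℤ_90 is abelian; every subgroup of an abelian group is normal

Yes, normal subgroup


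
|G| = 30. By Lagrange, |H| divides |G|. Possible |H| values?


Lagrange's theorem: |H| divides |G|
|G| = 30
Divisors of 30: 1, 2, 3, 5, 6, 10, 15, 30

Possible subgroup orders: {1, 2, 3, 5, 6, 10, 15, 30}


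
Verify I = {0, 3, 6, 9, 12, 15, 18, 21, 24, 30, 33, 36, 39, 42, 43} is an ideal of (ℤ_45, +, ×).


Check ideal conditions for I = {0, 3, 6, 9, 12, 15, 18, 21, 24, 30, 33, 36, 39, 42, 43} in ℤ_45:
(1) I is an additive subgroup? No
(2) For r ∈ ℤ_45 and a ∈ I: r·a ∈ I? No  [counterexample: r=2, a=36, r·a mod 45 = 27 ∉ I]

No, I is not an ideal of ℤ_45


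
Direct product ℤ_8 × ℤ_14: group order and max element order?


|ℤ_8 × ℤ_14| = 8 × 14 = 112
Max element order = lcm(8,14) = 56
Cyclic? No (gcd=2)

|ℤ_8×ℤ_14| = 112, max element order = 56


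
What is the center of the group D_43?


Z(G) = {g ∈ G | gx = xg for all x ∈ G}
For odd n, Z(D_n) = {e}: no nontrivial rotation commutes with all reflections

Z(D_43) = {e}


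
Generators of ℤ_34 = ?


g generates ℤ_n iff gcd(g,n) = 1
Prime factors of 34: 2, 17
Generators are g ∈ {1,...,33} not divisible by any of these primes.
Generators: {1, 3, 5, 7, 9, 11, 13, 15, 19, 21, 23, 25, 27, 29, 31, 33}
Number of generators = φ(34) = 16

Generators of ℤ_34 = {1, 3, 5, 7, 9, 11, 13, 15, 19, 21, 23, 25, 27, 29, 31, 33}


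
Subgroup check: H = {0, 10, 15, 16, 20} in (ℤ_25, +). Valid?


Subgroup test for H = {0, 10, 15, 16, 20} in (ℤ_25, +):
(1) 0 ∈ H? Yes
(2) Closure: for all a,b ∈ H, (a+b) mod 25 ∈ H? No  [counterexample: 10 + 16 = 1 ∉ H]
(3) Inverses: for all a ∈ H, -a mod 25 ∈ H? No

No, H is not a subgroup of ℤ_25


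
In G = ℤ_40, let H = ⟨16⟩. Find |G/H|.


|⟨16⟩| = n / gcd(16, 40) = 40 / 8 = 5
H is normal (ℤ_40 is abelian).
|G/H| = |G| / |H| = 40 / 5 = 8

|G/H| = 8


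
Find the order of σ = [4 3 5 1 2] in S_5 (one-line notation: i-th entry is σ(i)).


Cycle decomposition: (1 4) (2 3 5)
Cycle lengths: 2, 3
Order = lcm(2, 3) = 6

ord(σ) = 6


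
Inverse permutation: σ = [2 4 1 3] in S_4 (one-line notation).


To find σ⁻¹, swap domain and range:
σ(1) = 2 → σ⁻¹(2) = 1
σ(2) = 4 → σ⁻¹(4) = 2
σ(3) = 1 → σ⁻¹(1) = 3
σ(4) = 3 → σ⁻¹(3) = 4

σ⁻¹ = [3 1 4 2]


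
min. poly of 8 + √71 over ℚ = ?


Let α = 8 + √71. Then α - 8 = √71, so (α - 8)² = 71, giving α² - 16α - 7 = 0. Degree 2 and α ∉ ℚ, so this is the minimal polynomial.

Minimal polynomial: x² - 16x - 7


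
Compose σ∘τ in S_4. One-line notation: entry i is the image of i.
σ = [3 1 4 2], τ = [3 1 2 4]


σ∘τ: apply τ first, then σ
1 →τ 3 →σ 4
2 →τ 1 →σ 3
3 →τ 2 →σ 1
4 →τ 4 →σ 2

σ∘τ = [4 3 1 2]


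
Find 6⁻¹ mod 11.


Use the extended Euclidean algorithm to write 1 = 6·s + 11·t; then s mod 11 is the inverse.
Euclidean algorithm:
  6 = 0·11 + 6
  11 = 1·6 + 5
  6 = 1·5 + 1
  5 = 5·1 + 0
gcd(6,11) = 1
Back-substitution gives: 6·(2) + 11·(-1) = 1
So 6⁻¹ ≡ 2 ≡ 2 (mod 11)
Check: 6 × 2 = 12 ≡ 1 (mod 11) ✓

6⁻¹ ≡ 2 (mod 11)


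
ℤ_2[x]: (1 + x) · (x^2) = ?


Expand and collect like terms; reduce coefficients mod 2:
x^0: 1·0 = 0 ≡ 0 (mod 2)
x^1: 1·0 + 1·0 = 0 ≡ 0 (mod 2)
x^2: 1·1 + 1·0 = 1 ≡ 1 (mod 2)
x^3: 1·1 = 1 ≡ 1 (mod 2)
Result: x^2 + x^3

f · g = x^2 + x^3


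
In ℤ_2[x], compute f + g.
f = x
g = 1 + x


Add coefficients mod 2:
x^0: 0 + 1 = 1 (mod 2)
x^1: 1 + 1 = 0 (mod 2)
Result: 1

f + g = 1


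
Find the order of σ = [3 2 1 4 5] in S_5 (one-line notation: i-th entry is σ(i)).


Cycle decomposition: (1 3)
Cycle lengths: 2
Order = lcm(2) = 2

ord(σ) = 2


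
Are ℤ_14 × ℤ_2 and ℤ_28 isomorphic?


Comparing ℤ_14 × ℤ_2 and ℤ_28:
gcd(14,2) = 2 ≠ 1. Max element order in ℤ_14×ℤ_2 is lcm(14,2) = 14 < 28, so it has no element of order 28

No, ℤ_14 × ℤ_2 ≇ ℤ_28


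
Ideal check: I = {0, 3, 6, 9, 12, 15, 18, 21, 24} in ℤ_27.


Check ideal conditions for I = {0, 3, 6, 9, 12, 15, 18, 21, 24} in ℤ_27:
(1) I is an additive subgroup? Yes
(2) For r ∈ ℤ_27 and a ∈ I: r·a ∈ I? Yes

Yes, I is an ideal of ℤ_27


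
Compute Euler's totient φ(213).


Factor n: 213 = 3 × 71
φ(n) = n · ∏(1 - 1/p) over distinct primes p | n
φ(213) = 213 · (1 - 1/3) · (1 - 1/71) = 140

φ(213) = 140


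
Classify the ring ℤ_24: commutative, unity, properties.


ℤ_24 is a commutative ring with unity 1; 24 = 2×12 is composite, so 2·12 ≡ 0 gives zero divisors (not an integral domain)
Commutative: Yes
Integral domain: No
Has unity: Yes

ℤ_24: Commutative=Yes, Unity=Yes


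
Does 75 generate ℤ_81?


g generates ℤ_n iff gcd(g, n) = 1
gcd(75, 81) = 3
Since gcd = 3 ≠ 1, ⟨75⟩ has order 27 < 81, so 75 is not a generator.

No, 75 does not generate ℤ_81


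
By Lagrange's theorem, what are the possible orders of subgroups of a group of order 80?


Lagrange's theorem: |H| divides |G|
|G| = 80
Divisors of 80: 1, 2, 4, 5, 8, 10, 16, 20, 40, 80

Possible subgroup orders: {1, 2, 4, 5, 8, 10, 16, 20, 40, 80}


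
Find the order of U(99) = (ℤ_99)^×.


U(n) is the group of units mod n; |U(n)| = φ(n)
|U(99)| = φ(99) = 60

|U(99) = (ℤ_99)^×| = 60


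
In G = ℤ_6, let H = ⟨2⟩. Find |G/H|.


|⟨2⟩| = n / gcd(2, 6) = 6 / 2 = 3
H is normal (ℤ_6 is abelian).
|G/H| = |G| / |H| = 6 / 3 = 2

|G/H| = 2


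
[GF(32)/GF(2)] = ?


GF(32) = GF(2^5), so the extension degree is 5

[GF(32)/GF(2)] = 5


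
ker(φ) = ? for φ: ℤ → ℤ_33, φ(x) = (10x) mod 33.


Kernel = preimage of identity
ker(φ) = {x ∈ ℤ : 10x ≡ 0 (mod 33)}. gcd(10,33) = 1, so 10x ≡ 0 (mod 33) ⟺ x ≡ 0 (mod 33/1 = 33). Hence ker(φ) = 33ℤ

ker(φ) = 33ℤ


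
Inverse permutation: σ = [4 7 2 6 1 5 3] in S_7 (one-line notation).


To find σ⁻¹, swap domain and range:
σ(1) = 4 → σ⁻¹(4) = 1
σ(2) = 7 → σ⁻¹(7) = 2
σ(3) = 2 → σ⁻¹(2) = 3
σ(4) = 6 → σ⁻¹(6) = 4
σ(5) = 1 → σ⁻¹(1) = 5
σ(6) = 5 → σ⁻¹(5) = 6
σ(7) = 3 → σ⁻¹(3) = 7

σ⁻¹ = [5 3 7 1 6 4 2]


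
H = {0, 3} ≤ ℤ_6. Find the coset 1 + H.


1 + H = {1 + h (mod 6) : h ∈ H}
1+0=1, 1+3=4

1 + H = {1, 4}


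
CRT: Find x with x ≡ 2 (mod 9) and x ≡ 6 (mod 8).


m₁ = 9, m₂ = 8, gcd = 1, so CRT applies. M = m₁·m₂ = 72
Let M₁ = M/m₁ = 8, M₂ = M/m₂ = 9
Find y₁ ≡ M₁⁻¹ (mod m₁): 8⁻¹ ≡ 8 (mod 9)
Find y₂ ≡ M₂⁻¹ (mod m₂): 9⁻¹ ≡ 1 (mod 8)
x = a₁·M₁·y₁ + a₂·M₂·y₂ = 2·8·8 + 6·9·1 = 182
Reduce mod 72: x ≡ 38
Check: 38 mod 9 = 2 ✓, 38 mod 8 = 6 ✓

x ≡ 38 (mod 72)


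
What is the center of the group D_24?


Z(G) = {g ∈ G | gx = xg for all x ∈ G}
For even n, Z(D_n) = {e, r^(n/2)}: the 180° rotation r^12 commutes with every reflection and rotation

Z(D_24) = {e, r^12}


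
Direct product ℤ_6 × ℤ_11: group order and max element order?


|ℤ_6 × ℤ_11| = 6 × 11 = 66
Max element order = lcm(6,11) = 66
Cyclic? Yes (gcd=1)

|ℤ_6×ℤ_11| = 66, max element order = 66


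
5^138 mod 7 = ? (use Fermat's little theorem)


Fermat's little theorem: if p is prime and gcd(a,p)=1, then a^(p-1) ≡ 1 (mod p)
p = 7 is prime, gcd(5,7) = 1
Reduce exponent: 138 mod 6 = 0
So 5^138 ≡ 5^0 (mod 7)
5^0 = 1

5^138 ≡ 1 (mod 7)


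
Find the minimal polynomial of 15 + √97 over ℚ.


Let α = 15 + √97. Then α - 15 = √97, so (α - 15)² = 97, giving α² - 30α + 128 = 0. Degree 2 and α ∉ ℚ, so this is the minimal polynomial.

Minimal polynomial: x² - 30x + 128


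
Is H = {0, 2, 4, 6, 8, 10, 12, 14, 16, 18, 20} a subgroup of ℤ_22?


Subgroup test for H = {0, 2, 4, 6, 8, 10, 12, 14, 16, 18, 20} in (ℤ_22, +):
(1) 0 ∈ H? Yes
(2) Closure: for all a,b ∈ H, (a+b) mod 22 ∈ H? Yes
(3) Inverses: for all a ∈ H, -a mod 22 ∈ H? Yes

Yes, H is a subgroup of ℤ_22


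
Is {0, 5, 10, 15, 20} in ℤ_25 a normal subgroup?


H = {0, 5, 10, 15, 20} in ℤ_25
ℤ_25 is abelian; every subgroup of an abelian group is normal

Yes, normal subgroup


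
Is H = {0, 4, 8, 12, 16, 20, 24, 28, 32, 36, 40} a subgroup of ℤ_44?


Subgroup test for H = {0, 4, 8, 12, 16, 20, 24, 28, 32, 36, 40} in (ℤ_44, +):
(1) 0 ∈ H? Yes
(2) Closure: for all a,b ∈ H, (a+b) mod 44 ∈ H? Yes
(3) Inverses: for all a ∈ H, -a mod 44 ∈ H? Yes

Yes, H is a subgroup of ℤ_44


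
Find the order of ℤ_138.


ℤ_n has n elements.

|ℤ_138| = 138


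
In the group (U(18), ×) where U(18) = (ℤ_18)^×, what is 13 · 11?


Operation: multiplication mod 18
13 · 11 = (a × b) mod 18 with a = 13, b = 11

13 · 11 = 17


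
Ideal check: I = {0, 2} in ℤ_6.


Check ideal conditions for I = {0, 2} in ℤ_6:
(1) I is an additive subgroup? No
(2) For r ∈ ℤ_6 and a ∈ I: r·a ∈ I? No  [counterexample: r=2, a=2, r·a mod 6 = 4 ∉ I]

No, I is not an ideal of ℤ_6


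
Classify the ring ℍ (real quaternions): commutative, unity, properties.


quaternion multiplication is non-commutative (ij = k ≠ ji = -k); has unity 1; a division ring but not an integral domain since integral domains are commutative by convention
Commutative: No
Integral domain: No
Has unity: Yes

ℍ (real quaternions): Commutative=No, Unity=Yes


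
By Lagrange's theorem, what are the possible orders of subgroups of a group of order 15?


Lagrange's theorem: |H| divides |G|
|G| = 15
Divisors of 15: 1, 3, 5, 15

Possible subgroup orders: {1, 3, 5, 15}


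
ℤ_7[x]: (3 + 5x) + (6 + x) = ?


Add coefficients mod 7:
x^0: 3 + 6 = 2 (mod 7)
x^1: 5 + 1 = 6 (mod 7)
Result: 2 + 6x

f + g = 2 + 6x


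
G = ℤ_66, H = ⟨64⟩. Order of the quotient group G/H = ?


|⟨64⟩| = n / gcd(64, 66) = 66 / 2 = 33
H is normal (ℤ_66 is abelian).
|G/H| = |G| / |H| = 66 / 33 = 2

|G/H| = 2


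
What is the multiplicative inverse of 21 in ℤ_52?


Use the extended Euclidean algorithm to write 1 = 21·s + 52·t; then s mod 52 is the inverse.
Euclidean algorithm:
  21 = 0·52 + 21
  52 = 2·21 + 10
  21 = 2·10 + 1
  10 = 10·1 + 0
gcd(21,52) = 1
Back-substitution gives: 21·(5) + 52·(-2) = 1
So 21⁻¹ ≡ 5 ≡ 5 (mod 52)
Check: 21 × 5 = 105 ≡ 1 (mod 52) ✓

21⁻¹ ≡ 5 (mod 52)


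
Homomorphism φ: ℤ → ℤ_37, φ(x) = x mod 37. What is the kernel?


Kernel = preimage of identity
ker(φ) = {x ∈ ℤ : x ≡ 0 (mod 37)} = 37ℤ = {0, ±37, ±74, ...}

ker(φ) = 37ℤ


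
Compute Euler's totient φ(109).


Factor n: 109 = 109
φ(n) = n · ∏(1 - 1/p) over distinct primes p | n
φ(109) = 109 · (1 - 1/109) = 108

φ(109) = 108


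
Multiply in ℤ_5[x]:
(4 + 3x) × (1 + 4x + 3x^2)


Expand and collect like terms; reduce coefficients mod 5:
x^0: 4·1 = 4 ≡ 4 (mod 5)
x^1: 4·4 + 3·1 = 19 ≡ 4 (mod 5)
x^2: 4·3 + 3·4 = 24 ≡ 4 (mod 5)
x^3: 3·3 = 9 ≡ 4 (mod 5)
Result: 4 + 4x + 4x^2 + 4x^3

f · g = 4 + 4x + 4x^2 + 4x^3


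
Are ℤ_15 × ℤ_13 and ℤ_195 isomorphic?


Comparing ℤ_15 × ℤ_13 and ℤ_195:
gcd(15,13) = 1, so ℤ_15 × ℤ_13 ≅ ℤ_195 (CRT)

Yes, ℤ_15 × ℤ_13 ≅ ℤ_195


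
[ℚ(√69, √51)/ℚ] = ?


[ℚ(√69,√51):ℚ] = [ℚ(√69,√51):ℚ(√69)]·[ℚ(√69):ℚ] = 2·2 = 4

[ℚ(√69, √51)/ℚ] = 4


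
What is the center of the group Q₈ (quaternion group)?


Z(G) = {g ∈ G | gx = xg for all x ∈ G}
In Q₈ = {±1, ±i, ±j, ±k}, only ±1 commute with every element

Z(Q₈ (quaternion group)) = {1, -1}


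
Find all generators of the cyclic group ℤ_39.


g generates ℤ_n iff gcd(g,n) = 1
Prime factors of 39: 3, 13
Generators are g ∈ {1,...,38} not divisible by any of these primes.
Generators: {1, 2, 4, 5, 7, 8, 10, 11, 14, 16, 17, 19, 20, 22, 23, 25, 28, 29, 31, 32, 34, 35, 37, 38}
Number of generators = φ(39) = 24

Generators of ℤ_39 = {1, 2, 4, 5, 7, 8, 10, 11, 14, 16, 17, 19, 20, 22, 23, 25, 28, 29, 31, 32, 34, 35, 37, 38}


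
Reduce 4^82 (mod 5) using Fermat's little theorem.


Fermat's little theorem: if p is prime and gcd(a,p)=1, then a^(p-1) ≡ 1 (mod p)
p = 5 is prime, gcd(4,5) = 1
Reduce exponent: 82 mod 4 = 2
So 4^82 ≡ 4^2 (mod 5)
4^2 mod 5 = 1

4^82 ≡ 1 (mod 5)


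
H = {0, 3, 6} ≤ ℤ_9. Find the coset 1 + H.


1 + H = {1 + h (mod 9) : h ∈ H}
1+0=1, 1+3=4, 1+6=7

1 + H = {1, 4, 7}


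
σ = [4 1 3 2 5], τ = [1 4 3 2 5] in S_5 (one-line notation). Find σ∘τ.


σ∘τ: apply τ first, then σ
1 →τ 1 →σ 4
2 →τ 4 →σ 2
3 →τ 3 →σ 3
4 →τ 2 →σ 1
5 →τ 5 →σ 5

σ∘τ = [4 2 3 1 5]


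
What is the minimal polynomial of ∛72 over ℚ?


∛72 satisfies x³ - 72 = 0, irreducible over ℚ (no rational root; 72 is not a perfect cube)

Minimal polynomial: x³ - 72


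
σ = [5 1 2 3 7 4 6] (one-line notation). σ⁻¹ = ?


To find σ⁻¹, swap domain and range:
σ(1) = 5 → σ⁻¹(5) = 1
σ(2) = 1 → σ⁻¹(1) = 2
σ(3) = 2 → σ⁻¹(2) = 3
σ(4) = 3 → σ⁻¹(3) = 4
σ(5) = 7 → σ⁻¹(7) = 5
σ(6) = 4 → σ⁻¹(4) = 6
σ(7) = 6 → σ⁻¹(6) = 7

σ⁻¹ = [2 3 4 6 1 7 5]


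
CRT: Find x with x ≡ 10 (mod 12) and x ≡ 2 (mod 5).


m₁ = 12, m₂ = 5, gcd = 1, so CRT applies. M = m₁·m₂ = 60
Let M₁ = M/m₁ = 5, M₂ = M/m₂ = 12
Find y₁ ≡ M₁⁻¹ (mod m₁): 5⁻¹ ≡ 5 (mod 12)
Find y₂ ≡ M₂⁻¹ (mod m₂): 12⁻¹ ≡ 3 (mod 5)
x = a₁·M₁·y₁ + a₂·M₂·y₂ = 10·5·5 + 2·12·3 = 322
Reduce mod 60: x ≡ 22
Check: 22 mod 12 = 10 ✓, 22 mod 5 = 2 ✓

x ≡ 22 (mod 60)


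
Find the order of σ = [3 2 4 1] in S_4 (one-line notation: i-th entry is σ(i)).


Cycle decomposition: (1 3 4)
Cycle lengths: 3
Order = lcm(3) = 3

ord(σ) = 3


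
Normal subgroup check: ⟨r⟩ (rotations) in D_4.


H = ⟨r⟩ (rotations) in D_4
The rotation subgroup ⟨r⟩ has index 2 in D_4, so it is normal

Yes, normal subgroup


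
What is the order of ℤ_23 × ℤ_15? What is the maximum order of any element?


|ℤ_23 × ℤ_15| = 23 × 15 = 345
Max element order = lcm(23,15) = 345
Cyclic? Yes (gcd=1)

|ℤ_23×ℤ_15| = 345, max element order = 345


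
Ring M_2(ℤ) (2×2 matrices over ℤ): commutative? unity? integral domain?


Matrix multiplication is non-commutative for n ≥ 2; the identity matrix I is the unity; singular matrices give zero divisors, so not an integral domain
Commutative: No
Integral domain: No
Has unity: Yes

M_2(ℤ) (2×2 matrices over ℤ): Commutative=No, Unity=Yes


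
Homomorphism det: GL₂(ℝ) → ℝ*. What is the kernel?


Kernel = preimage of identity
ker(det) = {A | det(A) = 1} = SL₂(ℝ)

ker(det) = SL₂(ℝ)


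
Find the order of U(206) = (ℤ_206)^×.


U(n) is the group of units mod n; |U(n)| = φ(n)
|U(206)| = φ(206) = 102

|U(206) = (ℤ_206)^×| = 102


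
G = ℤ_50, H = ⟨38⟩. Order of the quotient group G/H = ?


|⟨38⟩| = n / gcd(38, 50) = 50 / 2 = 25
H is normal (ℤ_50 is abelian).
|G/H| = |G| / |H| = 50 / 25 = 2

|G/H| = 2


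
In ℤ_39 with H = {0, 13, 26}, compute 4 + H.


4 + H = {4 + h (mod 39) : h ∈ H}
4+0=4, 4+13=17, 4+26=30

4 + H = {4, 17, 30}


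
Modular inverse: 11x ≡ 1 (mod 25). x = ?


Use the extended Euclidean algorithm to write 1 = 11·s + 25·t; then s mod 25 is the inverse.
Euclidean algorithm:
  11 = 0·25 + 11
  25 = 2·11 + 3
  11 = 3·3 + 2
  3 = 1·2 + 1
  2 = 2·1 + 0
gcd(11,25) = 1
Back-substitution gives: 11·(-9) + 25·(4) = 1
So 11⁻¹ ≡ -9 ≡ 16 (mod 25)
Check: 11 × 16 = 176 ≡ 1 (mod 25) ✓

11⁻¹ ≡ 16 (mod 25)


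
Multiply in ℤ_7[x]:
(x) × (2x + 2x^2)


Expand and collect like terms; reduce coefficients mod 7:
x^0: 0·0 = 0 ≡ 0 (mod 7)
x^1: 0·2 + 1·0 = 0 ≡ 0 (mod 7)
x^2: 0·2 + 1·2 = 2 ≡ 2 (mod 7)
x^3: 1·2 = 2 ≡ 2 (mod 7)
Result: 2x^2 + 2x^3

f · g = 2x^2 + 2x^3


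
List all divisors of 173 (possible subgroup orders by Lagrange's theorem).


Lagrange's theorem: |H| divides |G|
|G| = 173
Divisors of 173: 1, 173

Possible subgroup orders: {1, 173}


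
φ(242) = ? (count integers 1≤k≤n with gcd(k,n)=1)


Factor n: 242 = 2 × 11^2
φ(n) = n · ∏(1 - 1/p) over distinct primes p | n
φ(242) = 242 · (1 - 1/2) · (1 - 1/11) = 110

φ(242) = 110


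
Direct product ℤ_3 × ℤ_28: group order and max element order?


|ℤ_3 × ℤ_28| = 3 × 28 = 84
Max element order = lcm(3,28) = 84
Cyclic? Yes (gcd=1)

|ℤ_3×ℤ_28| = 84, max element order = 84


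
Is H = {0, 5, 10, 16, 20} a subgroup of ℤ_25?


Subgroup test for H = {0, 5, 10, 16, 20} in (ℤ_25, +):
(1) 0 ∈ H? Yes
(2) Closure: for all a,b ∈ H, (a+b) mod 25 ∈ H? No  [counterexample: 5 + 10 = 15 ∉ H]
(3) Inverses: for all a ∈ H, -a mod 25 ∈ H? No

No, H is not a subgroup of ℤ_25


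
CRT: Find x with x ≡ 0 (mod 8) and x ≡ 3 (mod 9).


m₁ = 8, m₂ = 9, gcd = 1, so CRT applies. M = m₁·m₂ = 72
Let M₁ = M/m₁ = 9, M₂ = M/m₂ = 8
Find y₁ ≡ M₁⁻¹ (mod m₁): 9⁻¹ ≡ 1 (mod 8)
Find y₂ ≡ M₂⁻¹ (mod m₂): 8⁻¹ ≡ 8 (mod 9)
x = a₁·M₁·y₁ + a₂·M₂·y₂ = 0·9·1 + 3·8·8 = 192
Reduce mod 72: x ≡ 48
Check: 48 mod 8 = 0 ✓, 48 mod 9 = 3 ✓

x ≡ 48 (mod 72)


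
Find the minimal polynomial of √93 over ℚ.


√93 satisfies x² - 93 = 0, irreducible over ℚ since 93 is squarefree

Minimal polynomial: x² - 93


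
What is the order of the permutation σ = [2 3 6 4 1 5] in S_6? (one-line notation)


Cycle decomposition: (1 2 3 6 5)
Cycle lengths: 5
Order = lcm(5) = 5

ord(σ) = 5


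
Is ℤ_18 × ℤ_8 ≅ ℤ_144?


Comparing ℤ_18 × ℤ_8 and ℤ_144:
gcd(18,8) = 2 ≠ 1. Max element order in ℤ_18×ℤ_8 is lcm(18,8) = 72 < 144, so it has no element of order 144

No, ℤ_18 × ℤ_8 ≇ ℤ_144


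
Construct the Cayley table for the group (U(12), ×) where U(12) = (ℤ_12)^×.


Elements: {1, 5, 7, 11}
Operation: multiplication mod 12
Entry (a, b) = (a × b) mod 12

Cayley table:
   |  1 |  5 |  7 | 11
 1 |  1 |  5 |  7 | 11
 5 |  5 |  1 | 11 |  7
 7 |  7 | 11 |  1 |  5
11 | 11 |  7 |  5 |  1


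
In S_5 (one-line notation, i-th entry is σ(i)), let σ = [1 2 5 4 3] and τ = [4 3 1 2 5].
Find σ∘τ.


σ∘τ: apply τ first, then σ
1 →τ 4 →σ 4
2 →τ 3 →σ 5
3 →τ 1 →σ 1
4 →τ 2 →σ 2
5 →τ 5 →σ 3

σ∘τ = [4 5 1 2 3]


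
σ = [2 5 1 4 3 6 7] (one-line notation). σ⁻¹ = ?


To find σ⁻¹, swap domain and range:
σ(1) = 2 → σ⁻¹(2) = 1
σ(2) = 5 → σ⁻¹(5) = 2
σ(3) = 1 → σ⁻¹(1) = 3
σ(4) = 4 → σ⁻¹(4) = 4
σ(5) = 3 → σ⁻¹(3) = 5
σ(6) = 6 → σ⁻¹(6) = 6
σ(7) = 7 → σ⁻¹(7) = 7

σ⁻¹ = [3 1 5 4 2 6 7]


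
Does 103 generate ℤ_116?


g generates ℤ_n iff gcd(g, n) = 1
gcd(103, 116) = 1
Since gcd = 1, 103 is a generator.

Yes, 103 generates ℤ_116


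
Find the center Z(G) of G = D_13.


Z(G) = {g ∈ G | gx = xg for all x ∈ G}
For odd n, Z(D_n) = {e}: no nontrivial rotation commutes with all reflections

Z(D_13) = {e}


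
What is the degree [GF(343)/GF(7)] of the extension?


GF(343) = GF(7^3), so the extension degree is 3

[GF(343)/GF(7)] = 3


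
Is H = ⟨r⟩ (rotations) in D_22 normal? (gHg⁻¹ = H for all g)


H = ⟨r⟩ (rotations) in D_22
The rotation subgroup ⟨r⟩ has index 2 in D_22, so it is normal

Yes, normal subgroup


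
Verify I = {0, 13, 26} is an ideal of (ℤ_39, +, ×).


Check ideal conditions for I = {0, 13, 26} in ℤ_39:
(1) I is an additive subgroup? Yes
(2) For r ∈ ℤ_39 and a ∈ I: r·a ∈ I? Yes

Yes, I is an ideal of ℤ_39


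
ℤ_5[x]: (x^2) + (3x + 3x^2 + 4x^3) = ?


Add coefficients mod 5:
x^0: 0 + 0 = 0 (mod 5)
x^1: 0 + 3 = 3 (mod 5)
x^2: 1 + 3 = 4 (mod 5)
x^3: 0 + 4 = 4 (mod 5)
Result: 3x + 4x^2 + 4x^3

f + g = 3x + 4x^2 + 4x^3


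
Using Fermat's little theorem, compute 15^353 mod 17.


Fermat's little theorem: if p is prime and gcd(a,p)=1, then a^(p-1) ≡ 1 (mod p)
p = 17 is prime, gcd(15,17) = 1
Reduce exponent: 353 mod 16 = 1
So 15^353 ≡ 15^1 (mod 17)
15^1 mod 17 = 15

15^353 ≡ 15 (mod 17)


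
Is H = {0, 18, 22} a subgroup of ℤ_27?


Subgroup test for H = {0, 18, 22} in (ℤ_27, +):
(1) 0 ∈ H? Yes
(2) Closure: for all a,b ∈ H, (a+b) mod 27 ∈ H? No  [counterexample: 18 + 18 = 9 ∉ H]
(3) Inverses: for all a ∈ H, -a mod 27 ∈ H? No

No, H is not a subgroup of ℤ_27


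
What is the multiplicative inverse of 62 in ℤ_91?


Use the extended Euclidean algorithm to write 1 = 62·s + 91·t; then s mod 91 is the inverse.
Euclidean algorithm:
  62 = 0·91 + 62
  91 = 1·62 + 29
  62 = 2·29 + 4
  29 = 7·4 + 1
  4 = 4·1 + 0
gcd(62,91) = 1
Back-substitution gives: 62·(-22) + 91·(15) = 1
So 62⁻¹ ≡ -22 ≡ 69 (mod 91)
Check: 62 × 69 = 4278 ≡ 1 (mod 91) ✓

62⁻¹ ≡ 69 (mod 91)


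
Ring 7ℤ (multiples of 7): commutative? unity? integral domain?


7ℤ is a commutative ring under +,× but has no multiplicative identity (1 ∉ 7ℤ); it has no zero divisors, but without unity it is not an integral domain
Commutative: Yes
Integral domain: No
Has unity: No

7ℤ (multiples of 7): Commutative=Yes, Unity=No


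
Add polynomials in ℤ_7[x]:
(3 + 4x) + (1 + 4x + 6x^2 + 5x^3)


Add coefficients mod 7:
x^0: 3 + 1 = 4 (mod 7)
x^1: 4 + 4 = 1 (mod 7)
x^2: 0 + 6 = 6 (mod 7)
x^3: 0 + 5 = 5 (mod 7)
Result: 4 + x + 6x^2 + 5x^3

f + g = 4 + x + 6x^2 + 5x^3


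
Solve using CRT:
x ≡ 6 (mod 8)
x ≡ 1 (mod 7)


m₁ = 8, m₂ = 7, gcd = 1, so CRT applies. M = m₁·m₂ = 56
Let M₁ = M/m₁ = 7, M₂ = M/m₂ = 8
Find y₁ ≡ M₁⁻¹ (mod m₁): 7⁻¹ ≡ 7 (mod 8)
Find y₂ ≡ M₂⁻¹ (mod m₂): 8⁻¹ ≡ 1 (mod 7)
x = a₁·M₁·y₁ + a₂·M₂·y₂ = 6·7·7 + 1·8·1 = 302
Reduce mod 56: x ≡ 22
Check: 22 mod 8 = 6 ✓, 22 mod 7 = 1 ✓

x ≡ 22 (mod 56)


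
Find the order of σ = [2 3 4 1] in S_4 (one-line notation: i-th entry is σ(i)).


Cycle decomposition: (1 2 3 4)
Cycle lengths: 4
Order = lcm(4) = 4

ord(σ) = 4


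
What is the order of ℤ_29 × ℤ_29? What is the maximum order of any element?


|ℤ_29 × ℤ_29| = 29 × 29 = 841
Max element order = lcm(29,29) = 29
Cyclic? No (gcd=29)

|ℤ_29×ℤ_29| = 841, max element order = 29


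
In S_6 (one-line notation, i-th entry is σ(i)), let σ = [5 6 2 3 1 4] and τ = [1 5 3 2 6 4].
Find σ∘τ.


σ∘τ: apply τ first, then σ
1 →τ 1 →σ 5
2 →τ 5 →σ 1
3 →τ 3 →σ 2
4 →τ 2 →σ 6
5 →τ 6 →σ 4
6 →τ 4 →σ 3

σ∘τ = [5 1 2 6 4 3]


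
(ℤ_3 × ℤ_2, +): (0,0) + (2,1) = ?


Operation: componentwise addition mod (3, 2)
(0,0) + (2,1) = ((a₁+b₁) mod 3, (a₂+b₂) mod 2) with a = (0,0), b = (2,1)

(0,0) + (2,1) = (2,1)


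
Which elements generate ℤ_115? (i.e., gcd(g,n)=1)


g generates ℤ_n iff gcd(g,n) = 1
Prime factors of 115: 5, 23
Generators are g ∈ {1,...,114} not divisible by any of these primes.
Generators: {1, 2, 3, 4, 6, 7, 8, 9, 11, 12, 13, 14, 16, 17, 18, 19, 21, 22, 24, 26, 27, 28, 29, 31, 32, 33, 34, 36, 37, 38, 39, 41, 42, 43, 44, 47, 48, 49, 51, 52, 53, 54, 56, 57, 58, 59, 61, 62, 63, 64, 66, 67, 68, 71, 72, 73, 74, 76, 77, 78, 79, 81, 82, 83, 84, 86, 87, 88, 89, 91, 93, 94, 96, 97, 98, 99, 101, 102, 103, 104, 106, 107, 108, 109, 111, 112, 113, 114}
Number of generators = φ(115) = 88

Generators of ℤ_115 = {1, 2, 3, 4, 6, 7, 8, 9, 11, 12, 13, 14, 16, 17, 18, 19, 21, 22, 24, 26, 27, 28, 29, 31, 32, 33, 34, 36, 37, 38, 39, 41, 42, 43, 44, 47, 48, 49, 51, 52, 53, 54, 56, 57, 58, 59, 61, 62, 63, 64, 66, 67, 68, 71, 72, 73, 74, 76, 77, 78, 79, 81, 82, 83, 84, 86, 87, 88, 89, 91, 93, 94, 96, 97, 98, 99, 101, 102, 103, 104, 106, 107, 108, 109, 111, 112, 113, 114}


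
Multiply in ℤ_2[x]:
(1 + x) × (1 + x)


Expand and collect like terms; reduce coefficients mod 2:
x^0: 1·1 = 1 ≡ 1 (mod 2)
x^1: 1·1 + 1·1 = 2 ≡ 0 (mod 2)
x^2: 1·1 = 1 ≡ 1 (mod 2)
Result: 1 + x^2

f · g = 1 + x^2


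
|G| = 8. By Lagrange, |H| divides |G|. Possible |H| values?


Lagrange's theorem: |H| divides |G|
|G| = 8
Divisors of 8: 1, 2, 4, 8

Possible subgroup orders: {1, 2, 4, 8}


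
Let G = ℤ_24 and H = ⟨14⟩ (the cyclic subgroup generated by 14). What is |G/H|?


|⟨14⟩| = n / gcd(14, 24) = 24 / 2 = 12
H is normal (ℤ_24 is abelian).
|G/H| = |G| / |H| = 24 / 12 = 2

|G/H| = 2


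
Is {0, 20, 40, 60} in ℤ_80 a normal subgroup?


H = {0, 20, 40, 60} in ℤ_80
ℤ_80 is abelian; every subgroup of an abelian group is normal

Yes, normal subgroup


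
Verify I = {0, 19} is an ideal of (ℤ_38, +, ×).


Check ideal conditions for I = {0, 19} in ℤ_38:
(1) I is an additive subgroup? Yes
(2) For r ∈ ℤ_38 and a ∈ I: r·a ∈ I? Yes

Yes, I is an ideal of ℤ_38


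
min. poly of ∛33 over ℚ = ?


∛33 satisfies x³ - 33 = 0, irreducible over ℚ (no rational root; 33 is not a perfect cube)

Minimal polynomial: x³ - 33


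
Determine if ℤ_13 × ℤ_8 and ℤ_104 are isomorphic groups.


Comparing ℤ_13 × ℤ_8 and ℤ_104:
gcd(13,8) = 1, so ℤ_13 × ℤ_8 ≅ ℤ_104 (CRT)

Yes, ℤ_13 × ℤ_8 ≅ ℤ_104


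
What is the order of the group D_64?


|D_n| = 2n (n rotations and n reflections)
|D_64| = 2×64 = 128

|D_64| = 128


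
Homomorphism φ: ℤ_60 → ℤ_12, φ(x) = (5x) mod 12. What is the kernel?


Kernel = preimage of identity
ker(φ) = {x ∈ ℤ_60 : 5x ≡ 0 (mod 12)}. Since 12 | 60, φ is well-defined. The kernel is the cyclic subgroup ⟨12⟩ of ℤ_60 (order 5), i.e. {0, 12, 24, 36, 48}

ker(φ) = {0, 12, 24, 36, 48}


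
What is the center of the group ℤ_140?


Z(G) = {g ∈ G | gx = xg for all x ∈ G}
ℤ_140 is abelian, so Z(G) = G

Z(ℤ_140) = ℤ_140


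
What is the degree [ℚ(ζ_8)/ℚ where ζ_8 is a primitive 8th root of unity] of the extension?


[ℚ(ζ_n):ℚ] = deg Φ_n(x) = φ(n). Here φ(8) = 4

[ℚ(ζ_8)/ℚ where ζ_8 is a primitive 8th root of unity] = 4


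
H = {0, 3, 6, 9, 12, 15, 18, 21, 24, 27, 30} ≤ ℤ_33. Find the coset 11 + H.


11 + H = {11 + h (mod 33) : h ∈ H}
11+0=11, 11+3=14, 11+6=17, 11+9=20, 11+12=23, 11+15=26, 11+18=29, 11+21=32, 11+24=2, 11+27=5, 11+30=8
11 + H = {2, 5, 8, 11, 14, 17, 20, 23, 26, 29, 32} = 2 + H

11 + H = {2, 5, 8, 11, 14, 17, 20, 23, 26, 29, 32}


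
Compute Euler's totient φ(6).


φ(n) = count of k ∈ {1,...,n} with gcd(k,n)=1
Coprimes to 6: {1, 5}
Count: 2

φ(6) = 2


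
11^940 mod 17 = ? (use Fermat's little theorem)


Fermat's little theorem: if p is prime and gcd(a,p)=1, then a^(p-1) ≡ 1 (mod p)
p = 17 is prime, gcd(11,17) = 1
Reduce exponent: 940 mod 16 = 12
So 11^940 ≡ 11^12 (mod 17)
11^12 mod 17 = 13

11^940 ≡ 13 (mod 17)


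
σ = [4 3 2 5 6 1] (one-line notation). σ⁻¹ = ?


To find σ⁻¹, swap domain and range:
σ(1) = 4 → σ⁻¹(4) = 1
σ(2) = 3 → σ⁻¹(3) = 2
σ(3) = 2 → σ⁻¹(2) = 3
σ(4) = 5 → σ⁻¹(5) = 4
σ(5) = 6 → σ⁻¹(6) = 5
σ(6) = 1 → σ⁻¹(1) = 6

σ⁻¹ = [6 3 2 1 4 5]


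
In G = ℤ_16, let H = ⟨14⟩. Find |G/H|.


|⟨14⟩| = n / gcd(14, 16) = 16 / 2 = 8
H is normal (ℤ_16 is abelian).
|G/H| = |G| / |H| = 16 / 8 = 2

|G/H| = 2


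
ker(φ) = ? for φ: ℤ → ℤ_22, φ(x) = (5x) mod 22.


Kernel = preimage of identity
ker(φ) = {x ∈ ℤ : 5x ≡ 0 (mod 22)}. gcd(5,22) = 1, so 5x ≡ 0 (mod 22) ⟺ x ≡ 0 (mod 22/1 = 22). Hence ker(φ) = 22ℤ

ker(φ) = 22ℤ


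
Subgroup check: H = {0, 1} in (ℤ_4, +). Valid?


Subgroup test for H = {0, 1} in (ℤ_4, +):
(1) 0 ∈ H? Yes
(2) Closure: for all a,b ∈ H, (a+b) mod 4 ∈ H? No  [counterexample: 1 + 1 = 2 ∉ H]
(3) Inverses: for all a ∈ H, -a mod 4 ∈ H? No

No, H is not a subgroup of ℤ_4


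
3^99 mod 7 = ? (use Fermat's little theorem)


Fermat's little theorem: if p is prime and gcd(a,p)=1, then a^(p-1) ≡ 1 (mod p)
p = 7 is prime, gcd(3,7) = 1
Reduce exponent: 99 mod 6 = 3
So 3^99 ≡ 3^3 (mod 7)
3^3 mod 7 = 6

3^99 ≡ 6 (mod 7)


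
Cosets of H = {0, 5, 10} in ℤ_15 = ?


H = {0, 5, 10}, |H| = 3
Number of cosets = |G|/|H| = 15/3 = 5
0 + H = {0, 5, 10}
1 + H = {1, 6, 11}
2 + H = {2, 7, 12}
3 + H = {3, 8, 13}
4 + H = {4, 9, 14}

Cosets: 0+H={0,5,10}; 1+H={1,6,11}; 2+H={2,7,12}; 3+H={3,8,13}; 4+H={4,9,14}


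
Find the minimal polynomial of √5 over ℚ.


√5 satisfies x² - 5 = 0, irreducible over ℚ since 5 is squarefree

Minimal polynomial: x² - 5


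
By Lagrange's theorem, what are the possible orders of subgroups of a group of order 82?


Lagrange's theorem: |H| divides |G|
|G| = 82
Divisors of 82: 1, 2, 41, 82

Possible subgroup orders: {1, 2, 41, 82}


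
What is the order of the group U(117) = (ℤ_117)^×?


U(n) is the group of units mod n; |U(n)| = φ(n)
|U(117)| = φ(117) = 72

|U(117) = (ℤ_117)^×| = 72


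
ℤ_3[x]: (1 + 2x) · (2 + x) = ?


Expand and collect like terms; reduce coefficients mod 3:
x^0: 1·2 = 2 ≡ 2 (mod 3)
x^1: 1·1 + 2·2 = 5 ≡ 2 (mod 3)
x^2: 2·1 = 2 ≡ 2 (mod 3)
Result: 2 + 2x + 2x^2

f · g = 2 + 2x + 2x^2


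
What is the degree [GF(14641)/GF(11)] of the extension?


GF(14641) = GF(11^4), so the extension degree is 4

[GF(14641)/GF(11)] = 4


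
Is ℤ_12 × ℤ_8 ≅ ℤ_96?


Comparing ℤ_12 × ℤ_8 and ℤ_96:
gcd(12,8) = 4 ≠ 1. Max element order in ℤ_12×ℤ_8 is lcm(12,8) = 24 < 96, so it has no element of order 96

No, ℤ_12 × ℤ_8 ≇ ℤ_96


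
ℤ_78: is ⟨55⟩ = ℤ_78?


g generates ℤ_n iff gcd(g, n) = 1
gcd(55, 78) = 1
Since gcd = 1, 55 is a generator.

Yes, 55 generates ℤ_78
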